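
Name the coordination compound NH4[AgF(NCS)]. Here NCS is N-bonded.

The 1 ammonium counter-ion carries a total charge of +1, so each complex ion is 1−.
Ligand charges: 1×fluoro (-1 each), 1×isothiocyanato (-1 each); total -2. So Ag + (-2) = 1−, giving Ag = +1.
Ligands are named alphabetically: fluoro before isothiocyanato.
The complex ion is anionic, so silver takes the -ate form argentate(I).

ammonium fluoroisothiocyanatoargentate(I)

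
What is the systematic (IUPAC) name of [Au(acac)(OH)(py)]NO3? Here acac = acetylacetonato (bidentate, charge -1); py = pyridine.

The 1 nitrate counter-ion carries a total charge of -1, so each complex ion is 1+.
Ligand charges: 1×acetylacetonato (-1 each), 1×pyridine (neutral), 1×hydroxo (-1 each); total -2. So Au + (-2) = 1+, giving Au = +3.
Ligands are named alphabetically: acetylacetonato before hydroxo before pyridine.

(acetylacetonato)hydroxo(pyridine)gold(III) nitrate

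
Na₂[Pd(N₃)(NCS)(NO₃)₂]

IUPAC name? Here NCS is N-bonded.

The 2 sodium counter-ions carry a total charge of +2, so each complex ion is 2−.
Ligand charges: 2×nitrato (-1 each), 1×azido (-1 each), 1×isothiocyanato (-1 each); total -4. So Pd + (-4) = 2−, giving Pd = +2.
Ligands are named alphabetically: azido before isothiocyanato before nitrato.
The complex ion is anionic, so palladium takes the -ate form palladate(II).

sodium azidoisothiocyanatodinitratopalladate(II)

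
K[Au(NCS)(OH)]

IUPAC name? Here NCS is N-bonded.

The 1 potassium counter-ion carries a total charge of +1, so each complex ion is 1−.
Ligand charges: 1×hydroxo (-1 each), 1×isothiocyanato (-1 each); total -2. So Au + (-2) = 1−, giving Au = +1.
Ligands are named alphabetically: hydroxo before isothiocyanato.
The complex ion is anionic, so gold takes the -ate form aurate(I).

potassium hydroxoisothiocyanatoaurate(I)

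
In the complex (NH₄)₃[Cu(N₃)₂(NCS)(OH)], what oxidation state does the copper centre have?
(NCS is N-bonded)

3 ammonium outside the brackets (+1 each) → the complex ion is 3−.
Ligand charges: 2×N3 = -2; 1×OH = -1; 1×NCS = -1; sum -4.
Cu + (-4) = 3− ⇒ Cu is +1.

+1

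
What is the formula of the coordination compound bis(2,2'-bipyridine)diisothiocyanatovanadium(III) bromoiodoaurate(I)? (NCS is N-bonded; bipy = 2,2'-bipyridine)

Cation [V…]: ligand charges -2, V(III) ⇒ ion charge 1+.
Anion [Au…]: ligand charges -2, Au(I) ⇒ ion charge 1−.
One 1+ cation balances one 1− anion.

[V(bipy)2(NCS)2][AuBrI]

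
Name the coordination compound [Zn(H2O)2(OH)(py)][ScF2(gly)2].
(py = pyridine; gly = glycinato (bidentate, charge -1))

Both ions are complex: the cation is named first with the plain metal name, the anion second with the -ate form; each ion's ligands are alphabetised independently.
Zinc is always +2 in its complexes; the cation's ligand charges sum to -1, so the complex cation is 1+.
A 1:1 salt means the anion carries the equal and opposite charge, 1−.
Anion: ligand charges sum to -4; for the ion to be 1−, Sc = +3.

diaquahydroxo(pyridine)zinc(II) difluorobis(glycinato)scandate(III)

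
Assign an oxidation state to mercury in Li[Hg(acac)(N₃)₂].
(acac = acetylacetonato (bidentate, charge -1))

1 lithium outside the brackets (+1 each) → the complex ion is 1−.
Ligand charges: 2×N3 = -2; 1×acac = -1; sum -3.
Hg + (-3) = 1− ⇒ Hg is +2.

+2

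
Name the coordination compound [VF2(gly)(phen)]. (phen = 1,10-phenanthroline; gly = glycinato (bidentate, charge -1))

There is no counter-ion, so the complex is neutral overall.
Ligand charges: 1×1,10-phenanthroline (neutral), 1×glycinato (-1 each), 2×fluoro (-1 each); total -3. So V + (-3) = 0, giving V = +3.
Ligands are named alphabetically: fluoro before glycinato before phenanthroline.

difluoro(glycinato)(1,10-phenanthroline)vanadium(III)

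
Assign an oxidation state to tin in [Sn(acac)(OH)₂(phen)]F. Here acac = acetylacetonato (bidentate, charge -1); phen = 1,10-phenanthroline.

+4

1 fluoride outside the brackets (-1 each) → the complex ion is 1+.
Ligand charges: 2×OH = -2; 1×acac = -1; 1×phen neutral; sum -3.
Sn + (-3) = 1+ ⇒ Sn is +4.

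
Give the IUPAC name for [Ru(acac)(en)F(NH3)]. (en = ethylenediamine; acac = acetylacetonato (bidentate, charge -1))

There is no counter-ion, so the complex is neutral overall.
Ligand charges: 1×ethylenediamine (neutral), 1×fluoro (-1 each), 1×ammine (neutral), 1×acetylacetonato (-1 each); total -2. So Ru + (-2) = 0, giving Ru = +2.
Ligands are named alphabetically: acetylacetonato before ammine before ethylenediamine before fluoro.

(acetylacetonato)ammine(ethylenediamine)fluororuthenium(II)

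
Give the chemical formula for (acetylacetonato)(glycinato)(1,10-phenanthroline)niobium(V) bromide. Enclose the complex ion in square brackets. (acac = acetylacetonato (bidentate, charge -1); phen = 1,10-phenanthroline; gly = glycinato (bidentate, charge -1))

[Nb(acac)(gly)(phen)]Br3

Ligands: 1 acetylacetonato (acac, -1), 1 1,10-phenanthroline (phen, neutral), 1 glycinato (gly, -1). Ligand charge sum = -2.
With Nb in oxidation state +5, the complex ion is [Nb...]^3+.
Charge balance with bromide (-1) requires 1 complex ion per 3 bromide.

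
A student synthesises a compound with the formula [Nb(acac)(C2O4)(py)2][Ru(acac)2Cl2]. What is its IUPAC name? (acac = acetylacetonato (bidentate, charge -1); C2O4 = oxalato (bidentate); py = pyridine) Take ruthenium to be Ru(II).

Ru is given as +2; the anion's ligand charges sum to -4, so the complex anion is 2−.
A 1:1 salt means the cation carries the equal and opposite charge, 2+.
Cation: ligand charges sum to -3; for the ion to be 2+, Nb = +5.

(acetylacetonato)oxalatobis(pyridine)niobium(V) bis(acetylacetonato)dichlororuthenate(II)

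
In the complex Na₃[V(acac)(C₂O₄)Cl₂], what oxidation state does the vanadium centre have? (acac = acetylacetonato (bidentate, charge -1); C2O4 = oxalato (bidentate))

3 sodium outside the brackets (+1 each) → the complex ion is 3−.
Ligand charges: 1×acac = -1; 2×Cl = -2; 1×C2O4 = -2; sum -5.
V + (-5) = 3− ⇒ V is +2.

+2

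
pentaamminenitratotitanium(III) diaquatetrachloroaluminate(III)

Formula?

Cation [Ti…]: ligand charges -1, Ti(III) ⇒ ion charge 2+.
Anion [Al…]: ligand charges -4, Al(III) ⇒ ion charge 1−.

[Ti(NH3)5(NO3)][AlCl4(H2O)2]2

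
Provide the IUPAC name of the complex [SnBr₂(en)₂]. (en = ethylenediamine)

dibromobis(ethylenediamine)tin(II)

There is no counter-ion, so the complex is neutral overall.
Ligand charges: 2×ethylenediamine (neutral), 2×bromo (-1 each); total -2. So Sn + (-2) = 0, giving Sn = +2.
Ligands are named alphabetically: bromo before ethylenediamine.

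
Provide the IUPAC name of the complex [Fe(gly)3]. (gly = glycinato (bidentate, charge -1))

tris(glycinato)iron(III)

There is no counter-ion, so the complex is neutral overall.
Ligand charges: 3×glycinato (-1 each); total -3. So Fe + (-3) = 0, giving Fe = +3.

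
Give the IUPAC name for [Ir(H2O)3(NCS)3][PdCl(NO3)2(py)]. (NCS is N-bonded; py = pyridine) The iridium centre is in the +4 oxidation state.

triaquatriisothiocyanatoiridium(IV) chlorodinitrato(pyridine)palladate(II)

Both ions are complex: the cation is named first with the plain metal name, the anion second with the -ate form; each ion's ligands are alphabetised independently.
Ir is given as +4; the cation's ligand charges sum to -3, so the complex cation is 1+.
A 1:1 salt means the anion carries the equal and opposite charge, 1−.
Anion: ligand charges sum to -3; for the ion to be 1−, Pd = +2.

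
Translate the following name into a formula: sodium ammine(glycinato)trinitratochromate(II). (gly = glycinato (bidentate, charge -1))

Na2[Cr(gly)(NH3)(NO3)3]

Ligands: 3 nitrato (NO3, -1), 1 glycinato (gly, -1), 1 ammine (NH3, neutral). Ligand charge sum = -4.
Charge balance with sodium (+1) requires 1 complex ion per 2 sodium.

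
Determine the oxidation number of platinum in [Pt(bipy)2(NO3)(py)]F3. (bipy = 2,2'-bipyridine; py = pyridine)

+4

3 fluoride outside the brackets (-1 each) → the complex ion is 3+.
Ligand charges: 2×bipy neutral; 1×NO3 = -1; 1×py neutral; sum -1.
Pt + (-1) = 3+ ⇒ Pt is +4.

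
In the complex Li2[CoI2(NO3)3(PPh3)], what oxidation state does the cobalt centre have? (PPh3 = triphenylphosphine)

+3

2 lithium outside the brackets (+1 each) → the complex ion is 2−.
Ligand charges: 3×NO3 = -3; 2×I = -2; 1×PPh3 neutral; sum -5.
Co + (-5) = 2− ⇒ Co is +3.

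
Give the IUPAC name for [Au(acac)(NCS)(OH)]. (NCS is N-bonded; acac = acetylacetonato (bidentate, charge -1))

There is no counter-ion, so the complex is neutral overall.
Ligand charges: 1×isothiocyanato (-1 each), 1×hydroxo (-1 each), 1×acetylacetonato (-1 each); total -3. So Au + (-3) = 0, giving Au = +3.
Ligands are named alphabetically: acetylacetonato before hydroxo before isothiocyanato.

(acetylacetonato)hydroxoisothiocyanatogold(III)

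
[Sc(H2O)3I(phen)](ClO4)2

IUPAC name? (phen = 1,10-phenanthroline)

triaquaiodo(1,10-phenanthroline)scandium(III) perchlorate

The 2 perchlorate counter-ions carry a total charge of -2, so each complex ion is 2+.
Ligand charges: 3×aqua (neutral), 1×1,10-phenanthroline (neutral), 1×iodo (-1 each); total -1. So Sc + (-1) = 2+, giving Sc = +3.
Ligands are named alphabetically: aqua before iodo before phenanthroline.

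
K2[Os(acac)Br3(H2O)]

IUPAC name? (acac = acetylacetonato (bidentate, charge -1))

potassium (acetylacetonato)aquatribromoosmate(II)

The 2 potassium counter-ions carry a total charge of +2, so each complex ion is 2−.
Ligand charges: 3×bromo (-1 each), 1×acetylacetonato (-1 each), 1×aqua (neutral); total -4. So Os + (-4) = 2−, giving Os = +2.
The complex ion is anionic, so osmium takes the -ate form osmate(II).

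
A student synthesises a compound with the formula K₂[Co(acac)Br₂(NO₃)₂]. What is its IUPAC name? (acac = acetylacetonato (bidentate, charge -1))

The 2 potassium counter-ions carry a total charge of +2, so each complex ion is 2−.
Ligand charges: 2×bromo (-1 each), 1×acetylacetonato (-1 each), 2×nitrato (-1 each); total -5. So Co + (-5) = 2−, giving Co = +3.
Ligands are named alphabetically: acetylacetonato before bromo before nitrato.
The complex ion is anionic, so cobalt takes the -ate form cobaltate(III).

potassium (acetylacetonato)dibromodinitratocobaltate(III)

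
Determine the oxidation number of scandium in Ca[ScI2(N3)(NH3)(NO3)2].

+3

1 calcium outside the brackets (+2 each) → the complex ion is 2−.
Ligand charges: 2×NO3 = -2; 1×N3 = -1; 2×I = -2; 1×NH3 neutral; sum -5.
Sc + (-5) = 2− ⇒ Sc is +3.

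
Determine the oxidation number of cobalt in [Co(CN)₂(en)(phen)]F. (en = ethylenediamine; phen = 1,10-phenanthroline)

+3

1 fluoride outside the brackets (-1 each) → the complex ion is 1+.
Ligand charges: 2×CN = -2; 1×en neutral; 1×phen neutral; sum -2.
Co + (-2) = 1+ ⇒ Co is +3.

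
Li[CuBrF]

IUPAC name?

The 1 lithium counter-ion carries a total charge of +1, so each complex ion is 1−.
Ligand charges: 1×bromo (-1 each), 1×fluoro (-1 each); total -2. So Cu + (-2) = 1−, giving Cu = +1.
Ligands are named alphabetically: bromo before fluoro.
The complex ion is anionic, so copper takes the -ate form cuprate(I).

lithium bromofluorocuprate(I)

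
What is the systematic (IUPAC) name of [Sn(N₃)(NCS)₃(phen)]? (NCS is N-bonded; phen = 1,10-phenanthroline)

There is no counter-ion, so the complex is neutral overall.
Ligand charges: 1×azido (-1 each), 3×isothiocyanato (-1 each), 1×1,10-phenanthroline (neutral); total -4. So Sn + (-4) = 0, giving Sn = +4.
Ligands are named alphabetically: azido before isothiocyanato before phenanthroline.

azidotriisothiocyanato(1,10-phenanthroline)tin(IV)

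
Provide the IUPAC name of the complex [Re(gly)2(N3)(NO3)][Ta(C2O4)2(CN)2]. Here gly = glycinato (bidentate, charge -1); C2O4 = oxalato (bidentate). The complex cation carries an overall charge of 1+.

azidobis(glycinato)nitratorhenium(V) dicyanodioxalatotantalate(V)

Both ions are complex: the cation is named first with the plain metal name, the anion second with the -ate form; each ion's ligands are alphabetised independently.
The complex cation is given as 1+; its ligand charges sum to -4, so Re = +5.
A 1:1 salt means the anion carries the equal and opposite charge, 1−.
Anion: ligand charges sum to -6; for the ion to be 1−, Ta = +5.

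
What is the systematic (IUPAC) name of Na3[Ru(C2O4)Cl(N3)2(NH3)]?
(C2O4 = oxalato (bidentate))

sodium amminediazidochlorooxalatoruthenate(II)

The 3 sodium counter-ions carry a total charge of +3, so each complex ion is 3−.
Ligand charges: 1×chloro (-1 each), 2×azido (-1 each), 1×ammine (neutral), 1×oxalato (-2 each); total -5. So Ru + (-5) = 3−, giving Ru = +2.
Ligands are named alphabetically: ammine before azido before chloro before oxalato.
The complex ion is anionic, so ruthenium takes the -ate form ruthenate(II).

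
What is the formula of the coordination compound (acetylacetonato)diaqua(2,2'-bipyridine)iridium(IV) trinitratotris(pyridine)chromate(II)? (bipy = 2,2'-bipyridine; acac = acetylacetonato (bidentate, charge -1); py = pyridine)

Cation [Ir…]: ligand charges -1, Ir(IV) ⇒ ion charge 3+.
Anion [Cr…]: ligand charges -3, Cr(II) ⇒ ion charge 1−.
One 3+ cation requires 3 of the 1− anion.

[Ir(acac)(bipy)(H2O)2][Cr(NO3)3(py)3]3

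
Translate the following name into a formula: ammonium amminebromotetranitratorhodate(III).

(NH4)2[RhBr(NH3)(NO3)4]

Ligands: 4 nitrato (NO3, -1), 1 bromo (Br, -1), 1 ammine (NH3, neutral). Ligand charge sum = -5.
With Rh in oxidation state +3, the complex ion is [Rh...]^2−.
Charge balance with ammonium (+1) requires 1 complex ion per 2 ammonium.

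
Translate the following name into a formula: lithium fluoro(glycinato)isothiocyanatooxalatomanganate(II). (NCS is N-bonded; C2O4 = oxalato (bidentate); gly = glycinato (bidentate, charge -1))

Ligands: 1 fluoro (F, -1), 1 isothiocyanato (NCS, -1), 1 oxalato (C2O4, -2), 1 glycinato (gly, -1). Ligand charge sum = -5.
With Mn in oxidation state +2, the complex ion is [Mn...]^3−.
Charge balance with lithium (+1) requires 1 complex ion per 3 lithium.

Li3[Mn(C2O4)F(gly)(NCS)]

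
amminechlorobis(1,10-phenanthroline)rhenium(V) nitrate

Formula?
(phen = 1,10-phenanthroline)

Ligands: 2 1,10-phenanthroline (phen, neutral), 1 ammine (NH3, neutral), 1 chloro (Cl, -1). Ligand charge sum = -1.
With Re in oxidation state +5, the complex ion is [Re...]^4+.
Charge balance with nitrate (-1) requires 1 complex ion per 4 nitrate.

[ReCl(NH3)(phen)2](NO3)4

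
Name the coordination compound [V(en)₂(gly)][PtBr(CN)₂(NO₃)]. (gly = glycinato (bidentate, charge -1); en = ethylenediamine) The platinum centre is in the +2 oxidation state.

bis(ethylenediamine)(glycinato)vanadium(III) bromodicyanonitratoplatinate(II)

Both ions are complex: the cation is named first with the plain metal name, the anion second with the -ate form; each ion's ligands are alphabetised independently.
Pt is given as +2; the anion's ligand charges sum to -4, so the complex anion is 2−.
A 1:1 salt means the cation carries the equal and opposite charge, 2+.
Cation: ligand charges sum to -1; for the ion to be 2+, V = +3.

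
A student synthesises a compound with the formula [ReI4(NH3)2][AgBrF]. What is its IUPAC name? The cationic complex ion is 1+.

diamminetetraiodorhenium(V) bromofluoroargentate(I)

The complex cation is given as 1+; its ligand charges sum to -4, so Re = +5.
A 1:1 salt means the anion carries the equal and opposite charge, 1−.
Anion: ligand charges sum to -2; for the ion to be 1−, Ag = +1.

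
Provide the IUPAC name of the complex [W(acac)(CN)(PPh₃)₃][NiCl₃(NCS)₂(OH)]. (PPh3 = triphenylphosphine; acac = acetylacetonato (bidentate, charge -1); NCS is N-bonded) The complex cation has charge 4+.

Both ions are complex: the cation is named first with the plain metal name, the anion second with the -ate form; each ion's ligands are alphabetised independently.
The complex cation is given as 4+; its ligand charges sum to -2, so W = +6.
A 1:1 salt means the anion carries the equal and opposite charge, 4−.
Anion: ligand charges sum to -6; for the ion to be 4−, Ni = +2.

(acetylacetonato)cyanotris(triphenylphosphine)tungsten(VI) trichlorohydroxodiisothiocyanatonickelate(II)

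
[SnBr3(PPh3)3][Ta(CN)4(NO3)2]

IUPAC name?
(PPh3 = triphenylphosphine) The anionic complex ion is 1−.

tribromotris(triphenylphosphine)tin(IV) tetracyanodinitratotantalate(V)

The complex anion is given as 1−; its ligand charges sum to -6, so Ta = +5.
A 1:1 salt means the cation carries the equal and opposite charge, 1+.
Cation: ligand charges sum to -3; for the ion to be 1+, Sn = +4.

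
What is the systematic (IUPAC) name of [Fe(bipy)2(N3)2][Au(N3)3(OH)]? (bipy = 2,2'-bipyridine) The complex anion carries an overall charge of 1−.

Both ions are complex: the cation is named first with the plain metal name, the anion second with the -ate form; each ion's ligands are alphabetised independently.
The complex anion is given as 1−; its ligand charges sum to -4, so Au = +3.
A 1:1 salt means the cation carries the equal and opposite charge, 1+.
Cation: ligand charges sum to -2; for the ion to be 1+, Fe = +3.

diazidobis(2,2'-bipyridine)iron(III) triazidohydroxoaurate(III)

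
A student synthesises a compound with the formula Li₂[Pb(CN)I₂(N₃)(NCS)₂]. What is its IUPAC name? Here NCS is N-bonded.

lithium azidocyanodiiododiisothiocyanatoplumbate(IV)

The 2 lithium counter-ions carry a total charge of +2, so each complex ion is 2−.
Ligand charges: 2×isothiocyanato (-1 each), 1×azido (-1 each), 1×cyano (-1 each), 2×iodo (-1 each); total -6. So Pb + (-6) = 2−, giving Pb = +4.
The complex ion is anionic, so lead takes the -ate form plumbate(IV).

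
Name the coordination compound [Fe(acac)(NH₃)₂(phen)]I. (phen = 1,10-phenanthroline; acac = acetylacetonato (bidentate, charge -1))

The 1 iodide counter-ion carries a total charge of -1, so each complex ion is 1+.
Ligand charges: 1×1,10-phenanthroline (neutral), 2×ammine (neutral), 1×acetylacetonato (-1 each); total -1. So Fe + (-1) = 1+, giving Fe = +2.
Ligands are named alphabetically: acetylacetonato before ammine before phenanthroline.

(acetylacetonato)diammine(1,10-phenanthroline)iron(II) iodide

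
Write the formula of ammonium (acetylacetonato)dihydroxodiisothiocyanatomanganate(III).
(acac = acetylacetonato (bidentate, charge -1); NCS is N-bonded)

Ligands: 1 acetylacetonato (acac, -1), 2 hydroxo (OH, -1), 2 isothiocyanato (NCS, -1). Ligand charge sum = -5.
With Mn in oxidation state +3, the complex ion is [Mn...]^2−.
Charge balance with ammonium (+1) requires 1 complex ion per 2 ammonium.

(NH4)2[Mn(acac)(NCS)2(OH)2]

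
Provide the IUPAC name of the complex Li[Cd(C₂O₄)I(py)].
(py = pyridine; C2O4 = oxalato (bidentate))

The 1 lithium counter-ion carries a total charge of +1, so each complex ion is 1−.
Ligand charges: 1×iodo (-1 each), 1×pyridine (neutral), 1×oxalato (-2 each); total -3. So Cd + (-3) = 1−, giving Cd = +2.
Ligands are named alphabetically: iodo before oxalato before pyridine.
The complex ion is anionic, so cadmium takes the -ate form cadmate(II).

lithium iodooxalato(pyridine)cadmate(II)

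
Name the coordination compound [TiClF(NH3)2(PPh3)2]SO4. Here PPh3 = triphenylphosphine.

diamminechlorofluorobis(triphenylphosphine)titanium(IV) sulfate

The 1 sulfate counter-ion carries a total charge of -2, so each complex ion is 2+.
Ligand charges: 2×triphenylphosphine (neutral), 2×ammine (neutral), 1×fluoro (-1 each), 1×chloro (-1 each); total -2. So Ti + (-2) = 2+, giving Ti = +4.
Ligands are named alphabetically: ammine before chloro before fluoro before triphenylphosphine.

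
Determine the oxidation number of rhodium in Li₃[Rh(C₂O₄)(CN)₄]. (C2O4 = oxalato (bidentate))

3 lithium outside the brackets (+1 each) → the complex ion is 3−.
Ligand charges: 1×C2O4 = -2; 4×CN = -4; sum -6.
Rh + (-6) = 3− ⇒ Rh is +3.

+3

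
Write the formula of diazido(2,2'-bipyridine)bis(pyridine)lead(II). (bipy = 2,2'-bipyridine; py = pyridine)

Ligands: 2 azido (N3, -1), 1 2,2'-bipyridine (bipy, neutral), 2 pyridine (py, neutral). Ligand charge sum = -2.
With Pb in oxidation state +2, the complex ion is [Pb...].

[Pb(bipy)(N3)2(py)2]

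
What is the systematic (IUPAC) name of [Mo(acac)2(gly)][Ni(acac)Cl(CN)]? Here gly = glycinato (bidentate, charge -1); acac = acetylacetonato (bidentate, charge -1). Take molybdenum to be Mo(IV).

Both ions are complex: the cation is named first with the plain metal name, the anion second with the -ate form; each ion's ligands are alphabetised independently.
Mo is given as +4; the cation's ligand charges sum to -3, so the complex cation is 1+.
A 1:1 salt means the anion carries the equal and opposite charge, 1−.
Anion: ligand charges sum to -3; for the ion to be 1−, Ni = +2.

bis(acetylacetonato)(glycinato)molybdenum(IV) (acetylacetonato)chlorocyanonickelate(II)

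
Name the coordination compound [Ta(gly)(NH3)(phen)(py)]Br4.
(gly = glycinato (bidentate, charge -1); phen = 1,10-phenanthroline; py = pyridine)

The 4 bromide counter-ions carry a total charge of -4, so each complex ion is 4+.
Ligand charges: 1×glycinato (-1 each), 1×1,10-phenanthroline (neutral), 1×ammine (neutral), 1×pyridine (neutral); total -1. So Ta + (-1) = 4+, giving Ta = +5.
Ligands are named alphabetically: ammine before glycinato before phenanthroline before pyridine.

ammine(glycinato)(1,10-phenanthroline)(pyridine)tantalum(V) bromide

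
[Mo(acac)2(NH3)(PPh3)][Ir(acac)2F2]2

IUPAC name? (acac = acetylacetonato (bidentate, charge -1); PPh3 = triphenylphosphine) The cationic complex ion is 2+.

Both ions are complex: the cation is named first with the plain metal name, the anion second with the -ate form; each ion's ligands are alphabetised independently.
The complex cation is given as 2+; its ligand charges sum to -2, so Mo = +4.
With 2 anions per cation, each anion must be 2/2 = 1−.
Anion: ligand charges sum to -4; for the ion to be 1−, Ir = +3.

bis(acetylacetonato)ammine(triphenylphosphine)molybdenum(IV) bis(acetylacetonato)difluoroiridate(III)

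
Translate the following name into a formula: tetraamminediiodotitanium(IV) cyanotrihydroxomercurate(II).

Cation [Ti…]: ligand charges -2, Ti(IV) ⇒ ion charge 2+.
Anion [Hg…]: ligand charges -4, Hg(II) ⇒ ion charge 2−.
One 2+ cation balances one 2− anion.

[TiI2(NH3)4][Hg(CN)(OH)3]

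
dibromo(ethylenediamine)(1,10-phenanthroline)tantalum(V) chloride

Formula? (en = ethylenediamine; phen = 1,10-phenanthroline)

[TaBr2(en)(phen)]Cl3

Ligands: 1 ethylenediamine (en, neutral), 1 1,10-phenanthroline (phen, neutral), 2 bromo (Br, -1). Ligand charge sum = -2.
Charge balance with chloride (-1) requires 1 complex ion per 3 chloride.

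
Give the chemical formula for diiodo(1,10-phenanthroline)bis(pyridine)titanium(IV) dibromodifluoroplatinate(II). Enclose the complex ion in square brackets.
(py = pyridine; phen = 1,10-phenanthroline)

[TiI2(phen)(py)2][PtBr2F2]

Cation [Ti…]: ligand charges -2, Ti(IV) ⇒ ion charge 2+.
Anion [Pt…]: ligand charges -4, Pt(II) ⇒ ion charge 2−.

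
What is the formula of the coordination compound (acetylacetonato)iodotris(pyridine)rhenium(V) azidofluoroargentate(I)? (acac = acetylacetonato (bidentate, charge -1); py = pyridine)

[Re(acac)I(py)3][AgF(N3)]3

Cation [Re…]: ligand charges -2, Re(V) ⇒ ion charge 3+.
Anion [Ag…]: ligand charges -2, Ag(I) ⇒ ion charge 1−.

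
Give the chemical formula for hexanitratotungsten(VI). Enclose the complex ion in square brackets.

[W(NO3)6]

Ligands: 6 nitrato (NO3, -1). Ligand charge sum = -6.
With W in oxidation state +6, the complex ion is [W...].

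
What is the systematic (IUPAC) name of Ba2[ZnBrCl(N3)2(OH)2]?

barium diazidobromochlorodihydroxozincate(II)

The 2 barium counter-ions carry a total charge of +4, so each complex ion is 4−.
Ligand charges: 2×azido (-1 each), 2×hydroxo (-1 each), 1×chloro (-1 each), 1×bromo (-1 each); total -6. So Zn + (-6) = 4−, giving Zn = +2.
Ligands are named alphabetically: azido before bromo before chloro before hydroxo.
The complex ion is anionic, so zinc takes the -ate form zincate(II).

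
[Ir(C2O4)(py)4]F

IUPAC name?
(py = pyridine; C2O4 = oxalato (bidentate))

The 1 fluoride counter-ion carries a total charge of -1, so each complex ion is 1+.
Ligand charges: 4×pyridine (neutral), 1×oxalato (-2 each); total -2. So Ir + (-2) = 1+, giving Ir = +3.
Ligands are named alphabetically: oxalato before pyridine.

oxalatotetrakis(pyridine)iridium(III) fluoride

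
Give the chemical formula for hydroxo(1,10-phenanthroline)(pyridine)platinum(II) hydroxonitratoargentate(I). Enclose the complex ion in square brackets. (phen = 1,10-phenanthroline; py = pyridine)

[Pt(OH)(phen)(py)][Ag(NO3)(OH)]

Cation [Pt…]: ligand charges -1, Pt(II) ⇒ ion charge 1+.
Anion [Ag…]: ligand charges -2, Ag(I) ⇒ ion charge 1−.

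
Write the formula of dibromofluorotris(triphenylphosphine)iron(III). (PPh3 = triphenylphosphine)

Ligands: 3 triphenylphosphine (PPh3, neutral), 1 fluoro (F, -1), 2 bromo (Br, -1). Ligand charge sum = -3.
With Fe in oxidation state +3, the complex ion is [Fe...].

[FeBr2F(PPh3)3]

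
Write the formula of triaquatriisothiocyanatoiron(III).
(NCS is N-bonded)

[Fe(H2O)3(NCS)3]

Ligands: 3 aqua (H2O, neutral), 3 isothiocyanato (NCS, -1). Ligand charge sum = -3.
With Fe in oxidation state +3, the complex ion is [Fe...].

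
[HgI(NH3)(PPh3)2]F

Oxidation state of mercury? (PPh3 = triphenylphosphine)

+2

1 fluoride outside the brackets (-1 each) → the complex ion is 1+.
Ligand charges: 1×I = -1; 1×NH3 neutral; 2×PPh3 neutral; sum -1.
Hg + (-1) = 1+ ⇒ Hg is +2.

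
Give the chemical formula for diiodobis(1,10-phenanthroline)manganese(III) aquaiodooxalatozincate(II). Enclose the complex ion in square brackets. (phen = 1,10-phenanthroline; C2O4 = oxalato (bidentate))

Cation [Mn…]: ligand charges -2, Mn(III) ⇒ ion charge 1+.
Anion [Zn…]: ligand charges -3, Zn(II) ⇒ ion charge 1−.
One 1+ cation balances one 1− anion.

[MnI2(phen)2][Zn(C2O4)(H2O)I]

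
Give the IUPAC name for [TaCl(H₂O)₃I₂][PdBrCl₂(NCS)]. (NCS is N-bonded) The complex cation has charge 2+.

triaquachlorodiiodotantalum(V) bromodichloroisothiocyanatopalladate(II)

The complex cation is given as 2+; its ligand charges sum to -3, so Ta = +5.
A 1:1 salt means the anion carries the equal and opposite charge, 2−.
Anion: ligand charges sum to -4; for the ion to be 2−, Pd = +2.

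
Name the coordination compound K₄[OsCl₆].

The 4 potassium counter-ions carry a total charge of +4, so each complex ion is 4−.
Ligand charges: 6×chloro (-1 each); total -6. So Os + (-6) = 4−, giving Os = +2.
The complex ion is anionic, so osmium takes the -ate form osmate(II).

potassium hexachloroosmate(II)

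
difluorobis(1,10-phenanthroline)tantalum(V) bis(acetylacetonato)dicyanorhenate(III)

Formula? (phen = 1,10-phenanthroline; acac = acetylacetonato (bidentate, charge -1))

[TaF2(phen)2][Re(acac)2(CN)2]3

Cation [Ta…]: ligand charges -2, Ta(V) ⇒ ion charge 3+.
Anion [Re…]: ligand charges -4, Re(III) ⇒ ion charge 1−.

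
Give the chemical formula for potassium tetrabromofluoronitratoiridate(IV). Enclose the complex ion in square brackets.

Ligands: 1 nitrato (NO3, -1), 4 bromo (Br, -1), 1 fluoro (F, -1). Ligand charge sum = -6.
With Ir in oxidation state +4, the complex ion is [Ir...]^2−.
Charge balance with potassium (+1) requires 1 complex ion per 2 potassium.

K2[IrBr4F(NO3)]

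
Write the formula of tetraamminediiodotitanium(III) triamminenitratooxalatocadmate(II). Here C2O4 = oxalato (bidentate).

[TiI2(NH3)4][Cd(C2O4)(NH3)3(NO3)]

Cation [Ti…]: ligand charges -2, Ti(III) ⇒ ion charge 1+.
Anion [Cd…]: ligand charges -3, Cd(II) ⇒ ion charge 1−.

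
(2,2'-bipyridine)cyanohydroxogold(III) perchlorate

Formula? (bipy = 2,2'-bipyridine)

Ligands: 1 2,2'-bipyridine (bipy, neutral), 1 hydroxo (OH, -1), 1 cyano (CN, -1). Ligand charge sum = -2.
With Au in oxidation state +3, the complex ion is [Au...]^1+.
Charge balance with perchlorate (-1) requires 1 complex ion per 1 perchlorate.

[Au(bipy)(CN)(OH)]ClO4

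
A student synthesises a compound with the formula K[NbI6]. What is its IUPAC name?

potassium hexaiodoniobate(V)

The 1 potassium counter-ion carries a total charge of +1, so each complex ion is 1−.
Ligand charges: 6×iodo (-1 each); total -6. So Nb + (-6) = 1−, giving Nb = +5.
The complex ion is anionic, so niobium takes the -ate form niobate(V).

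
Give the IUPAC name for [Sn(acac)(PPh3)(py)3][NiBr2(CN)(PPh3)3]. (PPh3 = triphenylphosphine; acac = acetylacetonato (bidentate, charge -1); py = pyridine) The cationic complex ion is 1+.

Both ions are complex: the cation is named first with the plain metal name, the anion second with the -ate form; each ion's ligands are alphabetised independently.
The complex cation is given as 1+; its ligand charges sum to -1, so Sn = +2.
A 1:1 salt means the anion carries the equal and opposite charge, 1−.
Anion: ligand charges sum to -3; for the ion to be 1−, Ni = +2.

(acetylacetonato)tris(pyridine)(triphenylphosphine)tin(II) dibromocyanotris(triphenylphosphine)nickelate(II)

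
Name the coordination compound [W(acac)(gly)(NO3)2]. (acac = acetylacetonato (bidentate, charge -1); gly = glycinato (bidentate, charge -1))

(acetylacetonato)(glycinato)dinitratotungsten(IV)

There is no counter-ion, so the complex is neutral overall.
Ligand charges: 1×acetylacetonato (-1 each), 1×glycinato (-1 each), 2×nitrato (-1 each); total -4. So W + (-4) = 0, giving W = +4.
Ligands are named alphabetically: acetylacetonato before glycinato before nitrato.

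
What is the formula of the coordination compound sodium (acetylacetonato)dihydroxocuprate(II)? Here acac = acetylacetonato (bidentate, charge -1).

Na[Cu(acac)(OH)2]

Ligands: 2 hydroxo (OH, -1), 1 acetylacetonato (acac, -1). Ligand charge sum = -3.
Charge balance with sodium (+1) requires 1 complex ion per 1 sodium.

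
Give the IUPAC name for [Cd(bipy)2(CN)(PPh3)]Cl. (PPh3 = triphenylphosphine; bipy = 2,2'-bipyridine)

bis(2,2'-bipyridine)cyano(triphenylphosphine)cadmium(II) chloride

The 1 chloride counter-ion carries a total charge of -1, so each complex ion is 1+.
Ligand charges: 1×triphenylphosphine (neutral), 2×2,2'-bipyridine (neutral), 1×cyano (-1 each); total -1. So Cd + (-1) = 1+, giving Cd = +2.
Ligands are named alphabetically: bipyridine before cyano before triphenylphosphine.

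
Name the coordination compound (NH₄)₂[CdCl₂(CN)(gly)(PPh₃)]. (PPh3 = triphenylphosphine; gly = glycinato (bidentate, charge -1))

The 2 ammonium counter-ions carry a total charge of +2, so each complex ion is 2−.
Ligand charges: 1×triphenylphosphine (neutral), 1×glycinato (-1 each), 1×cyano (-1 each), 2×chloro (-1 each); total -4. So Cd + (-4) = 2−, giving Cd = +2.
Ligands are named alphabetically: chloro before cyano before glycinato before triphenylphosphine.
The complex ion is anionic, so cadmium takes the -ate form cadmate(II).

ammonium dichlorocyano(glycinato)(triphenylphosphine)cadmate(II)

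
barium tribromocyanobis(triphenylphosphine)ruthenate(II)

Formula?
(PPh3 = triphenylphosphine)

Ligands: 3 bromo (Br, -1), 2 triphenylphosphine (PPh3, neutral), 1 cyano (CN, -1). Ligand charge sum = -4.
With Ru in oxidation state +2, the complex ion is [Ru...]^2−.
Charge balance with barium (+2) requires 1 complex ion per 1 barium.

Ba[RuBr3(CN)(PPh3)2]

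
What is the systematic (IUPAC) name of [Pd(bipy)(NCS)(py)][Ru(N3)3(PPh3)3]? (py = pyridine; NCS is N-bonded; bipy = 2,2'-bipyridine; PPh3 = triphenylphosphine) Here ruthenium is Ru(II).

Both ions are complex: the cation is named first with the plain metal name, the anion second with the -ate form; each ion's ligands are alphabetised independently.
Ru is given as +2; the anion's ligand charges sum to -3, so the complex anion is 1−.
A 1:1 salt means the cation carries the equal and opposite charge, 1+.
Cation: ligand charges sum to -1; for the ion to be 1+, Pd = +2.

(2,2'-bipyridine)isothiocyanato(pyridine)palladium(II) triazidotris(triphenylphosphine)ruthenate(II)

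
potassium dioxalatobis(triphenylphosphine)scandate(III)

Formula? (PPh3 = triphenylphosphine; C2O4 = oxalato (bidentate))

K[Sc(C2O4)2(PPh3)2]

Ligands: 2 triphenylphosphine (PPh3, neutral), 2 oxalato (C2O4, -2). Ligand charge sum = -4.
With Sc in oxidation state +3, the complex ion is [Sc...]^1−.
Charge balance with potassium (+1) requires 1 complex ion per 1 potassium.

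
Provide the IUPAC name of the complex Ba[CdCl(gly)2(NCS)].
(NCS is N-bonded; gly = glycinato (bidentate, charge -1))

barium chlorobis(glycinato)isothiocyanatocadmate(II)

The 1 barium counter-ion carries a total charge of +2, so each complex ion is 2−.
Ligand charges: 1×isothiocyanato (-1 each), 1×chloro (-1 each), 2×glycinato (-1 each); total -4. So Cd + (-4) = 2−, giving Cd = +2.
Ligands are named alphabetically: chloro before glycinato before isothiocyanato.
The complex ion is anionic, so cadmium takes the -ate form cadmate(II).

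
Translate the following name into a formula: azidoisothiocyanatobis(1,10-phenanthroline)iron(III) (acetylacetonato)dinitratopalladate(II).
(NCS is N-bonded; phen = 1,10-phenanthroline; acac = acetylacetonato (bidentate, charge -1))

Cation [Fe…]: ligand charges -2, Fe(III) ⇒ ion charge 1+.
Anion [Pd…]: ligand charges -3, Pd(II) ⇒ ion charge 1−.
One 1+ cation balances one 1− anion.

[Fe(N3)(NCS)(phen)2][Pd(acac)(NO3)2]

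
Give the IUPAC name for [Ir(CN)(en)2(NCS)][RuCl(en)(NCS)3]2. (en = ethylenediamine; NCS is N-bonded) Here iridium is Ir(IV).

cyanobis(ethylenediamine)isothiocyanatoiridium(IV) chloro(ethylenediamine)triisothiocyanatoruthenate(III)

Both ions are complex: the cation is named first with the plain metal name, the anion second with the -ate form; each ion's ligands are alphabetised independently.
Ir is given as +4; the cation's ligand charges sum to -2, so the complex cation is 2+.
With 2 anions per cation, each anion must be 2/2 = 1−.
Anion: ligand charges sum to -4; for the ion to be 1−, Ru = +3.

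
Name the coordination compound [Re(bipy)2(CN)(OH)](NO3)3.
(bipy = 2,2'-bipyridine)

The 3 nitrate counter-ions carry a total charge of -3, so each complex ion is 3+.
Ligand charges: 1×cyano (-1 each), 2×2,2'-bipyridine (neutral), 1×hydroxo (-1 each); total -2. So Re + (-2) = 3+, giving Re = +5.
Ligands are named alphabetically: bipyridine before cyano before hydroxo.

bis(2,2'-bipyridine)cyanohydroxorhenium(V) nitrate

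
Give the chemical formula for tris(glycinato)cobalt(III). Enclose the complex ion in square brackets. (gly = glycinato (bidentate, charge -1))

Ligands: 3 glycinato (gly, -1). Ligand charge sum = -3.
With Co in oxidation state +3, the complex ion is [Co...].

[Co(gly)3]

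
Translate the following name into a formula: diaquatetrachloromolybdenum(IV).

Ligands: 2 aqua (H2O, neutral), 4 chloro (Cl, -1). Ligand charge sum = -4.
With Mo in oxidation state +4, the complex ion is [Mo...].

[MoCl4(H2O)2]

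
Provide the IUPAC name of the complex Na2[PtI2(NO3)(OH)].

sodium hydroxodiiodonitratoplatinate(II)

The 2 sodium counter-ions carry a total charge of +2, so each complex ion is 2−.
Ligand charges: 1×hydroxo (-1 each), 1×nitrato (-1 each), 2×iodo (-1 each); total -4. So Pt + (-4) = 2−, giving Pt = +2.
Ligands are named alphabetically: hydroxo before iodo before nitrato.
The complex ion is anionic, so platinum takes the -ate form platinate(II).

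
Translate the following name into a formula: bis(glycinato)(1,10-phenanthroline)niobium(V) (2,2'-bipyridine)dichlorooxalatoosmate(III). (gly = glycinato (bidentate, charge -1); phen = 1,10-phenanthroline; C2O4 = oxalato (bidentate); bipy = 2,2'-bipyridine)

Cation [Nb…]: ligand charges -2, Nb(V) ⇒ ion charge 3+.
Anion [Os…]: ligand charges -4, Os(III) ⇒ ion charge 1−.

[Nb(gly)2(phen)][Os(bipy)(C2O4)Cl2]3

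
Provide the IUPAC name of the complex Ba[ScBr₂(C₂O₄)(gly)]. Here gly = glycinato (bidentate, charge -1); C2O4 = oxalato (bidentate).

barium dibromo(glycinato)oxalatoscandate(III)

The 1 barium counter-ion carries a total charge of +2, so each complex ion is 2−.
Ligand charges: 1×glycinato (-1 each), 2×bromo (-1 each), 1×oxalato (-2 each); total -5. So Sc + (-5) = 2−, giving Sc = +3.
Ligands are named alphabetically: bromo before glycinato before oxalato.
The complex ion is anionic, so scandium takes the -ate form scandate(III).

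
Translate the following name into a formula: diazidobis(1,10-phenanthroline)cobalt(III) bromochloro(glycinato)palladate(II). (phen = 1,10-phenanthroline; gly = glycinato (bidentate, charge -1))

Cation [Co…]: ligand charges -2, Co(III) ⇒ ion charge 1+.
Anion [Pd…]: ligand charges -3, Pd(II) ⇒ ion charge 1−.
One 1+ cation balances one 1− anion.

[Co(N3)2(phen)2][PdBrCl(gly)]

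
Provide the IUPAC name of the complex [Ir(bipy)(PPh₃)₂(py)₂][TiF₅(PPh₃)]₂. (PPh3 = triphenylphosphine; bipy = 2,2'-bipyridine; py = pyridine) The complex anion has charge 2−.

(2,2'-bipyridine)bis(pyridine)bis(triphenylphosphine)iridium(IV) pentafluoro(triphenylphosphine)titanate(III)

Both ions are complex: the cation is named first with the plain metal name, the anion second with the -ate form; each ion's ligands are alphabetised independently.
The complex anion is given as 2−; its ligand charges sum to -5, so Ti = +3.
With 2 anions per cation, the cation must be 2×2 = 4+.
Cation: ligand charges sum to 0; for the ion to be 4+, Ir = +4.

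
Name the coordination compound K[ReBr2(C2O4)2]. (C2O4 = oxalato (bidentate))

potassium dibromodioxalatorhenate(V)

The 1 potassium counter-ion carries a total charge of +1, so each complex ion is 1−.
Ligand charges: 2×bromo (-1 each), 2×oxalato (-2 each); total -6. So Re + (-6) = 1−, giving Re = +5.
The complex ion is anionic, so rhenium takes the -ate form rhenate(V).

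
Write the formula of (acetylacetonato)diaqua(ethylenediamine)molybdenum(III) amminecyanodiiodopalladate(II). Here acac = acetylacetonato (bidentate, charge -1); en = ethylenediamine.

[Mo(acac)(en)(H2O)2][Pd(CN)I2(NH3)]2

Cation [Mo…]: ligand charges -1, Mo(III) ⇒ ion charge 2+.
Anion [Pd…]: ligand charges -3, Pd(II) ⇒ ion charge 1−.
One 2+ cation requires 2 of the 1− anion.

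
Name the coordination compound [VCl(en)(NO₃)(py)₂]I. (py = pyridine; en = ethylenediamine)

chloro(ethylenediamine)nitratobis(pyridine)vanadium(III) iodide

The 1 iodide counter-ion carries a total charge of -1, so each complex ion is 1+.
Ligand charges: 1×nitrato (-1 each), 2×pyridine (neutral), 1×ethylenediamine (neutral), 1×chloro (-1 each); total -2. So V + (-2) = 1+, giving V = +3.
Ligands are named alphabetically: chloro before ethylenediamine before nitrato before pyridine.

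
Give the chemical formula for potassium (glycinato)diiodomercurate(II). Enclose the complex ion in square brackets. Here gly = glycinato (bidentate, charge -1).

Ligands: 2 iodo (I, -1), 1 glycinato (gly, -1). Ligand charge sum = -3.
With Hg in oxidation state +2, the complex ion is [Hg...]^1−.
Charge balance with potassium (+1) requires 1 complex ion per 1 potassium.

K[Hg(gly)I2]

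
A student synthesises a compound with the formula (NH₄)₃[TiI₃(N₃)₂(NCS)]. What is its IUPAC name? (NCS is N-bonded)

ammonium diazidotriiodoisothiocyanatotitanate(III)

The 3 ammonium counter-ions carry a total charge of +3, so each complex ion is 3−.
Ligand charges: 2×azido (-1 each), 3×iodo (-1 each), 1×isothiocyanato (-1 each); total -6. So Ti + (-6) = 3−, giving Ti = +3.
Ligands are named alphabetically: azido before iodo before isothiocyanato.
The complex ion is anionic, so titanium takes the -ate form titanate(III).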